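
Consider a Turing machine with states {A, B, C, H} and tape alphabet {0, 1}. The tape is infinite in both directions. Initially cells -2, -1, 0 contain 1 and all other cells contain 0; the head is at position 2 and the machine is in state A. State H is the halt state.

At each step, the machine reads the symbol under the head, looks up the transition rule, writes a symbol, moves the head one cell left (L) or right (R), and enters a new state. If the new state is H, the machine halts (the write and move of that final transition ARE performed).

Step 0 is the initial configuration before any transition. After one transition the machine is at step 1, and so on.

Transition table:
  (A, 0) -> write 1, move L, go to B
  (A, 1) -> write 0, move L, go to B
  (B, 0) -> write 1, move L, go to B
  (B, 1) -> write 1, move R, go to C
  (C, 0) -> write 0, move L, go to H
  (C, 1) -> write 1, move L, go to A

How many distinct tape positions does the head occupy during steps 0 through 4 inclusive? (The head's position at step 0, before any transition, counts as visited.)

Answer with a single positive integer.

Answer: 3

Derivation:
Step 1: in state A at pos 2, read 0 -> (A,0)->write 1,move L,goto B. Now: state=B, head=1, tape[-3..3]=0111010 (head:     ^)
Step 2: in state B at pos 1, read 0 -> (B,0)->write 1,move L,goto B. Now: state=B, head=0, tape[-3..3]=0111110 (head:    ^)
Step 3: in state B at pos 0, read 1 -> (B,1)->write 1,move R,goto C. Now: state=C, head=1, tape[-3..3]=0111110 (head:     ^)
Step 4: in state C at pos 1, read 1 -> (C,1)->write 1,move L,goto A. Now: state=A, head=0, tape[-3..3]=0111110 (head:    ^)
Head positions at steps 0..4: starting at 2, distinct positions visited = {0, 1, 2} -> 3 position(s)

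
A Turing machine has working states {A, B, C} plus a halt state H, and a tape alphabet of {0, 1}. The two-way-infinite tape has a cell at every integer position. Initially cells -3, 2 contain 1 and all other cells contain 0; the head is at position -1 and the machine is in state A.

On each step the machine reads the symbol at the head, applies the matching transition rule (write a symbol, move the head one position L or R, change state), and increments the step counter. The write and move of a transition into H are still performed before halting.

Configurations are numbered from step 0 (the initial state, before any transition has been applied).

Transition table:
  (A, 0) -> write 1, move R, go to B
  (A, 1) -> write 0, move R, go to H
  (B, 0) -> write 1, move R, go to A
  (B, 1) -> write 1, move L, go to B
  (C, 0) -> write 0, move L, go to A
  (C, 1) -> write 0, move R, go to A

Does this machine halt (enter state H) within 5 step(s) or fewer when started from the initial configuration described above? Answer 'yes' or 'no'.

Answer: no

Derivation:
Step 1: in state A at pos -1, read 0 -> (A,0)->write 1,move R,goto B. Now: state=B, head=0, tape[-4..3]=01010010 (head:     ^)
Step 2: in state B at pos 0, read 0 -> (B,0)->write 1,move R,goto A. Now: state=A, head=1, tape[-4..3]=01011010 (head:      ^)
Step 3: in state A at pos 1, read 0 -> (A,0)->write 1,move R,goto B. Now: state=B, head=2, tape[-4..3]=01011110 (head:       ^)
Step 4: in state B at pos 2, read 1 -> (B,1)->write 1,move L,goto B. Now: state=B, head=1, tape[-4..3]=01011110 (head:      ^)
Step 5: in state B at pos 1, read 1 -> (B,1)->write 1,move L,goto B. Now: state=B, head=0, tape[-4..3]=01011110 (head:     ^)
After 5 step(s): state = B (not H) -> not halted within 5 -> no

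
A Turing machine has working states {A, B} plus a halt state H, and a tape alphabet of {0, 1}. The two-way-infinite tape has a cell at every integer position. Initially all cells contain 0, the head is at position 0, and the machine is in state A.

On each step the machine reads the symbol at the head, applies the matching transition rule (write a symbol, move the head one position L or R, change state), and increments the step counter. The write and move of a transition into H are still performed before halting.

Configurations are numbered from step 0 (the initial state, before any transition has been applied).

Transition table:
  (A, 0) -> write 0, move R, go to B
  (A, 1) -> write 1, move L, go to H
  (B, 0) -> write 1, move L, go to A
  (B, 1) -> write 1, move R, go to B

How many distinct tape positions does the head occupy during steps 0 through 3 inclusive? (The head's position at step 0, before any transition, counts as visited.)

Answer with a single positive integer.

Answer: 2

Derivation:
Step 1: in state A at pos 0, read 0 -> (A,0)->write 0,move R,goto B. Now: state=B, head=1, tape[-1..2]=0000 (head:   ^)
Step 2: in state B at pos 1, read 0 -> (B,0)->write 1,move L,goto A. Now: state=A, head=0, tape[-1..2]=0010 (head:  ^)
Step 3: in state A at pos 0, read 0 -> (A,0)->write 0,move R,goto B. Now: state=B, head=1, tape[-1..2]=0010 (head:   ^)
Head positions at steps 0..3: starting at 0, distinct positions visited = {0, 1} -> 2 position(s)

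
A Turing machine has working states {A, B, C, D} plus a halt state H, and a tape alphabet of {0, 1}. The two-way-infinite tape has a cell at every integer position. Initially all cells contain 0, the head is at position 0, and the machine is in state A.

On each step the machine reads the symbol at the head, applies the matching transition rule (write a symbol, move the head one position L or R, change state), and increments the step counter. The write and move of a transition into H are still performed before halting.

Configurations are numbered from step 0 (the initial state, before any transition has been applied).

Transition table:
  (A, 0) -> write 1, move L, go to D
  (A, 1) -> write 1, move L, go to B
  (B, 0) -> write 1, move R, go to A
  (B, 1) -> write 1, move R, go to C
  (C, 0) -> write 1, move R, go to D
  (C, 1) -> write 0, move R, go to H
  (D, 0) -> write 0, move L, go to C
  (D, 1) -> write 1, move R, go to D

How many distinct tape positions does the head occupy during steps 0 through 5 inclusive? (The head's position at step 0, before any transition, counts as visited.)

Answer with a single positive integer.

Step 1: in state A at pos 0, read 0 -> (A,0)->write 1,move L,goto D. Now: state=D, head=-1, tape[-2..1]=0010 (head:  ^)
Step 2: in state D at pos -1, read 0 -> (D,0)->write 0,move L,goto C. Now: state=C, head=-2, tape[-3..1]=00010 (head:  ^)
Step 3: in state C at pos -2, read 0 -> (C,0)->write 1,move R,goto D. Now: state=D, head=-1, tape[-3..1]=01010 (head:   ^)
Step 4: in state D at pos -1, read 0 -> (D,0)->write 0,move L,goto C. Now: state=C, head=-2, tape[-3..1]=01010 (head:  ^)
Step 5: in state C at pos -2, read 1 -> (C,1)->write 0,move R,goto H. Now: state=H, head=-1, tape[-3..1]=00010 (head:   ^)
Head positions at steps 0..5: starting at 0, distinct positions visited = {-2, -1, 0} -> 3 position(s)

Answer: 3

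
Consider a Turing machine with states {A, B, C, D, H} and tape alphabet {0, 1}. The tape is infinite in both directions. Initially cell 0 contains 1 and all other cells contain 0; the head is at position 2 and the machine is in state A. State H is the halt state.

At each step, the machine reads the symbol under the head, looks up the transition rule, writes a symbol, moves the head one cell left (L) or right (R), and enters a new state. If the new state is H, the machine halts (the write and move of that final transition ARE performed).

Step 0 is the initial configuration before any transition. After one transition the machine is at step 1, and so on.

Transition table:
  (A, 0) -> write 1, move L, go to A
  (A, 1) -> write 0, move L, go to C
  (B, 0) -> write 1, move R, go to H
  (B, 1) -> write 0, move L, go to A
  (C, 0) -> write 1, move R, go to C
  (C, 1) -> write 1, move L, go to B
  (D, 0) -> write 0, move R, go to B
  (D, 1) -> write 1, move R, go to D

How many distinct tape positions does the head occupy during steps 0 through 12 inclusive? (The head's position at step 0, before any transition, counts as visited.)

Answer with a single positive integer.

Answer: 5

Derivation:
Step 1: in state A at pos 2, read 0 -> (A,0)->write 1,move L,goto A. Now: state=A, head=1, tape[-1..3]=01010 (head:   ^)
Step 2: in state A at pos 1, read 0 -> (A,0)->write 1,move L,goto A. Now: state=A, head=0, tape[-1..3]=01110 (head:  ^)
Step 3: in state A at pos 0, read 1 -> (A,1)->write 0,move L,goto C. Now: state=C, head=-1, tape[-2..3]=000110 (head:  ^)
Step 4: in state C at pos -1, read 0 -> (C,0)->write 1,move R,goto C. Now: state=C, head=0, tape[-2..3]=010110 (head:   ^)
Step 5: in state C at pos 0, read 0 -> (C,0)->write 1,move R,goto C. Now: state=C, head=1, tape[-2..3]=011110 (head:    ^)
Step 6: in state C at pos 1, read 1 -> (C,1)->write 1,move L,goto B. Now: state=B, head=0, tape[-2..3]=011110 (head:   ^)
Step 7: in state B at pos 0, read 1 -> (B,1)->write 0,move L,goto A. Now: state=A, head=-1, tape[-2..3]=010110 (head:  ^)
Step 8: in state A at pos -1, read 1 -> (A,1)->write 0,move L,goto C. Now: state=C, head=-2, tape[-3..3]=0000110 (head:  ^)
Step 9: in state C at pos -2, read 0 -> (C,0)->write 1,move R,goto C. Now: state=C, head=-1, tape[-3..3]=0100110 (head:   ^)
Step 10: in state C at pos -1, read 0 -> (C,0)->write 1,move R,goto C. Now: state=C, head=0, tape[-3..3]=0110110 (head:    ^)
Step 11: in state C at pos 0, read 0 -> (C,0)->write 1,move R,goto C. Now: state=C, head=1, tape[-3..3]=0111110 (head:     ^)
Step 12: in state C at pos 1, read 1 -> (C,1)->write 1,move L,goto B. Now: state=B, head=0, tape[-3..3]=0111110 (head:    ^)
Head positions at steps 0..12: starting at 2, distinct positions visited = {-2, -1, 0, 1, 2} -> 5 position(s)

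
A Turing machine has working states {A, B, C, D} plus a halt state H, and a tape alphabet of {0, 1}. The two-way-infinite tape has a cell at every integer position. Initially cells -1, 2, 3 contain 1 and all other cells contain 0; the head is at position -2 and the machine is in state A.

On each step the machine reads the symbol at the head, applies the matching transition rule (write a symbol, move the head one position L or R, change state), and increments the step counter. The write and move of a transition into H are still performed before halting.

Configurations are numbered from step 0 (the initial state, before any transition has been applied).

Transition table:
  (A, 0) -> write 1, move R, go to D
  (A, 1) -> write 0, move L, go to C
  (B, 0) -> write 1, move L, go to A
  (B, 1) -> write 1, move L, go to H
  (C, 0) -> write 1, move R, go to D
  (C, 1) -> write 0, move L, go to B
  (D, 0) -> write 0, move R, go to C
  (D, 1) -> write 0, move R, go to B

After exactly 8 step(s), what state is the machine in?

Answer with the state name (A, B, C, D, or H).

Step 1: in state A at pos -2, read 0 -> (A,0)->write 1,move R,goto D. Now: state=D, head=-1, tape[-3..4]=01100110 (head:   ^)
Step 2: in state D at pos -1, read 1 -> (D,1)->write 0,move R,goto B. Now: state=B, head=0, tape[-3..4]=01000110 (head:    ^)
Step 3: in state B at pos 0, read 0 -> (B,0)->write 1,move L,goto A. Now: state=A, head=-1, tape[-3..4]=01010110 (head:   ^)
Step 4: in state A at pos -1, read 0 -> (A,0)->write 1,move R,goto D. Now: state=D, head=0, tape[-3..4]=01110110 (head:    ^)
Step 5: in state D at pos 0, read 1 -> (D,1)->write 0,move R,goto B. Now: state=B, head=1, tape[-3..4]=01100110 (head:     ^)
Step 6: in state B at pos 1, read 0 -> (B,0)->write 1,move L,goto A. Now: state=A, head=0, tape[-3..4]=01101110 (head:    ^)
Step 7: in state A at pos 0, read 0 -> (A,0)->write 1,move R,goto D. Now: state=D, head=1, tape[-3..4]=01111110 (head:     ^)
Step 8: in state D at pos 1, read 1 -> (D,1)->write 0,move R,goto B. Now: state=B, head=2, tape[-3..4]=01110110 (head:      ^)

Answer: B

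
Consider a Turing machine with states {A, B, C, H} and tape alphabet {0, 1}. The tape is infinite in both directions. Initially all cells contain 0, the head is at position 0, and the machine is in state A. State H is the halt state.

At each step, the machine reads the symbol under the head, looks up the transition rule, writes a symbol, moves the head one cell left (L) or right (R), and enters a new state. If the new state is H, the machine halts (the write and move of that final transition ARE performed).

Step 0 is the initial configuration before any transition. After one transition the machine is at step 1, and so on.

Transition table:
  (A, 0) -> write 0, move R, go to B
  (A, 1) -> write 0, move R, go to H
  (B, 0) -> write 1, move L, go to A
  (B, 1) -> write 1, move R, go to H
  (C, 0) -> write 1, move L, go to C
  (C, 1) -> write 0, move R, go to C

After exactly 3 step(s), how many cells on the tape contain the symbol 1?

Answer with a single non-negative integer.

Step 1: in state A at pos 0, read 0 -> (A,0)->write 0,move R,goto B. Now: state=B, head=1, tape[-1..2]=0000 (head:   ^)
Step 2: in state B at pos 1, read 0 -> (B,0)->write 1,move L,goto A. Now: state=A, head=0, tape[-1..2]=0010 (head:  ^)
Step 3: in state A at pos 0, read 0 -> (A,0)->write 0,move R,goto B. Now: state=B, head=1, tape[-1..2]=0010 (head:   ^)
Cells containing 1 after step 3: {1} -> 1 cell(s)

Answer: 1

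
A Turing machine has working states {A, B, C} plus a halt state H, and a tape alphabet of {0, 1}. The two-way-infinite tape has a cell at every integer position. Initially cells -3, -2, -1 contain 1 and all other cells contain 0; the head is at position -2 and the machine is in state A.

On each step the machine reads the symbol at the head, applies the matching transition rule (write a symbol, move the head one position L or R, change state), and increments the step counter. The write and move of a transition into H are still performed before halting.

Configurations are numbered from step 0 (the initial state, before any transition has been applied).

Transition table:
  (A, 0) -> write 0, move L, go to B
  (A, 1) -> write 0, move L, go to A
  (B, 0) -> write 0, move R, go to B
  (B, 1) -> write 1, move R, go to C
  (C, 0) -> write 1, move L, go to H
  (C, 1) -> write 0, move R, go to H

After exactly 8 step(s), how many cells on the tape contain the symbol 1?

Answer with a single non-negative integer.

Answer: 1

Derivation:
Step 1: in state A at pos -2, read 1 -> (A,1)->write 0,move L,goto A. Now: state=A, head=-3, tape[-4..0]=01010 (head:  ^)
Step 2: in state A at pos -3, read 1 -> (A,1)->write 0,move L,goto A. Now: state=A, head=-4, tape[-5..0]=000010 (head:  ^)
Step 3: in state A at pos -4, read 0 -> (A,0)->write 0,move L,goto B. Now: state=B, head=-5, tape[-6..0]=0000010 (head:  ^)
Step 4: in state B at pos -5, read 0 -> (B,0)->write 0,move R,goto B. Now: state=B, head=-4, tape[-6..0]=0000010 (head:   ^)
Step 5: in state B at pos -4, read 0 -> (B,0)->write 0,move R,goto B. Now: state=B, head=-3, tape[-6..0]=0000010 (head:    ^)
Step 6: in state B at pos -3, read 0 -> (B,0)->write 0,move R,goto B. Now: state=B, head=-2, tape[-6..0]=0000010 (head:     ^)
Step 7: in state B at pos -2, read 0 -> (B,0)->write 0,move R,goto B. Now: state=B, head=-1, tape[-6..0]=0000010 (head:      ^)
Step 8: in state B at pos -1, read 1 -> (B,1)->write 1,move R,goto C. Now: state=C, head=0, tape[-6..1]=00000100 (head:       ^)
Cells containing 1 after step 8: {-1} -> 1 cell(s)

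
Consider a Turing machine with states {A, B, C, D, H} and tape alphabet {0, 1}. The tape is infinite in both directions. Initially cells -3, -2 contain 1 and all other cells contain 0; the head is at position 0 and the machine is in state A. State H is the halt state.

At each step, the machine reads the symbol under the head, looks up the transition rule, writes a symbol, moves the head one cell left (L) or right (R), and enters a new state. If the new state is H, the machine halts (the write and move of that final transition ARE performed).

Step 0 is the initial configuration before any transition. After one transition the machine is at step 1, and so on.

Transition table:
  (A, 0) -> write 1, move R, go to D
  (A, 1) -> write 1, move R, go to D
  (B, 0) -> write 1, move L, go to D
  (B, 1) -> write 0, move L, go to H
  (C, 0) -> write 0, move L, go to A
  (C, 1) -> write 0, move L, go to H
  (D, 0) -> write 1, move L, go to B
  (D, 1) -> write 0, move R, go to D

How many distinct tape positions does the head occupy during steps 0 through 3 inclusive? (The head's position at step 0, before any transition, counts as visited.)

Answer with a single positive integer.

Answer: 3

Derivation:
Step 1: in state A at pos 0, read 0 -> (A,0)->write 1,move R,goto D. Now: state=D, head=1, tape[-4..2]=0110100 (head:      ^)
Step 2: in state D at pos 1, read 0 -> (D,0)->write 1,move L,goto B. Now: state=B, head=0, tape[-4..2]=0110110 (head:     ^)
Step 3: in state B at pos 0, read 1 -> (B,1)->write 0,move L,goto H. Now: state=H, head=-1, tape[-4..2]=0110010 (head:    ^)
Head positions at steps 0..3: starting at 0, distinct positions visited = {-1, 0, 1} -> 3 position(s)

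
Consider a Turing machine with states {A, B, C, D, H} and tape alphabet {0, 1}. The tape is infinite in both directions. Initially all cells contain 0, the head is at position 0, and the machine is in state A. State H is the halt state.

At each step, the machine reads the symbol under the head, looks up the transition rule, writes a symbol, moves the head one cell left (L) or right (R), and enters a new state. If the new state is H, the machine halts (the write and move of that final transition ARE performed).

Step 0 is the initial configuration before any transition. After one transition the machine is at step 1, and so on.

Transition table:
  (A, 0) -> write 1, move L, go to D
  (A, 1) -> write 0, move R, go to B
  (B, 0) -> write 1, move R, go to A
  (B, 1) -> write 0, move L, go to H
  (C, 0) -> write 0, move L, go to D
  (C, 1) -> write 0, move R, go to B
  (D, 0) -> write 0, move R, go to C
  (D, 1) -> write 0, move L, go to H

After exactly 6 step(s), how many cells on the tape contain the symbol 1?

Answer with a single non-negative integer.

Answer: 1

Derivation:
Step 1: in state A at pos 0, read 0 -> (A,0)->write 1,move L,goto D. Now: state=D, head=-1, tape[-2..1]=0010 (head:  ^)
Step 2: in state D at pos -1, read 0 -> (D,0)->write 0,move R,goto C. Now: state=C, head=0, tape[-2..1]=0010 (head:   ^)
Step 3: in state C at pos 0, read 1 -> (C,1)->write 0,move R,goto B. Now: state=B, head=1, tape[-2..2]=00000 (head:    ^)
Step 4: in state B at pos 1, read 0 -> (B,0)->write 1,move R,goto A. Now: state=A, head=2, tape[-2..3]=000100 (head:     ^)
Step 5: in state A at pos 2, read 0 -> (A,0)->write 1,move L,goto D. Now: state=D, head=1, tape[-2..3]=000110 (head:    ^)
Step 6: in state D at pos 1, read 1 -> (D,1)->write 0,move L,goto H. Now: state=H, head=0, tape[-2..3]=000010 (head:   ^)
Cells containing 1 after step 6: {2} -> 1 cell(s)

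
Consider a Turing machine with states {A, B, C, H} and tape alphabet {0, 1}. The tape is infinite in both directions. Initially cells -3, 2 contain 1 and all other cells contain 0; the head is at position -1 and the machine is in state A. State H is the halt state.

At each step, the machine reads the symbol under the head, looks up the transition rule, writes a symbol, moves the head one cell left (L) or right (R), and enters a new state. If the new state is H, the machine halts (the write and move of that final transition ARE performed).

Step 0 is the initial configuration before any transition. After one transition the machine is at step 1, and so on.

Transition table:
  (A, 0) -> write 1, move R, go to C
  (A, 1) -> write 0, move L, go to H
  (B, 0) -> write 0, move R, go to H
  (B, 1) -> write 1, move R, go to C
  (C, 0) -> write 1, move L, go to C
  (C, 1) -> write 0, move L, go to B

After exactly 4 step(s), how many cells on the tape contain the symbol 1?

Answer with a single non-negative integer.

Step 1: in state A at pos -1, read 0 -> (A,0)->write 1,move R,goto C. Now: state=C, head=0, tape[-4..3]=01010010 (head:     ^)
Step 2: in state C at pos 0, read 0 -> (C,0)->write 1,move L,goto C. Now: state=C, head=-1, tape[-4..3]=01011010 (head:    ^)
Step 3: in state C at pos -1, read 1 -> (C,1)->write 0,move L,goto B. Now: state=B, head=-2, tape[-4..3]=01001010 (head:   ^)
Step 4: in state B at pos -2, read 0 -> (B,0)->write 0,move R,goto H. Now: state=H, head=-1, tape[-4..3]=01001010 (head:    ^)
Cells containing 1 after step 4: {-3, 0, 2} -> 3 cell(s)

Answer: 3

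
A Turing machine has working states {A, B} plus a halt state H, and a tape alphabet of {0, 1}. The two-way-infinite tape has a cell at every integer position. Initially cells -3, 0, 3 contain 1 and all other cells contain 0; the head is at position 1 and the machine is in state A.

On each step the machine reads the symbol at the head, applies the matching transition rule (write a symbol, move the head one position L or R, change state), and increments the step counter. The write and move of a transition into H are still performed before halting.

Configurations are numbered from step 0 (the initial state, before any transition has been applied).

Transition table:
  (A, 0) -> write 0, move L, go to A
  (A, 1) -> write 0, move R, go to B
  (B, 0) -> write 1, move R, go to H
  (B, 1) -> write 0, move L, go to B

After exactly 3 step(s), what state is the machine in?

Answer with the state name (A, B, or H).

Answer: H

Derivation:
Step 1: in state A at pos 1, read 0 -> (A,0)->write 0,move L,goto A. Now: state=A, head=0, tape[-4..4]=010010010 (head:     ^)
Step 2: in state A at pos 0, read 1 -> (A,1)->write 0,move R,goto B. Now: state=B, head=1, tape[-4..4]=010000010 (head:      ^)
Step 3: in state B at pos 1, read 0 -> (B,0)->write 1,move R,goto H. Now: state=H, head=2, tape[-4..4]=010001010 (head:       ^)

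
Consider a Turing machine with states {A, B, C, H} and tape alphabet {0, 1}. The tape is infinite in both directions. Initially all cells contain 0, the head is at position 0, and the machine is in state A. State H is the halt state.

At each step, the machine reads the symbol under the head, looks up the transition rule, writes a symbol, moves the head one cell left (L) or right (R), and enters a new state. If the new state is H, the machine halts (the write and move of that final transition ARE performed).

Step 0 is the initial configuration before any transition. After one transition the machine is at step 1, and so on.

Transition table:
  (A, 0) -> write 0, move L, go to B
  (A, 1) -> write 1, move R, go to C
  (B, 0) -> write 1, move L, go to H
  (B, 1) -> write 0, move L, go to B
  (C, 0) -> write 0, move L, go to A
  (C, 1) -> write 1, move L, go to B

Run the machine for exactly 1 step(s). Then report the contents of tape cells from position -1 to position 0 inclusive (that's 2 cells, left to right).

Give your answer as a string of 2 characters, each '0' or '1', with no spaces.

Step 1: in state A at pos 0, read 0 -> (A,0)->write 0,move L,goto B. Now: state=B, head=-1, tape[-2..1]=0000 (head:  ^)

Answer: 00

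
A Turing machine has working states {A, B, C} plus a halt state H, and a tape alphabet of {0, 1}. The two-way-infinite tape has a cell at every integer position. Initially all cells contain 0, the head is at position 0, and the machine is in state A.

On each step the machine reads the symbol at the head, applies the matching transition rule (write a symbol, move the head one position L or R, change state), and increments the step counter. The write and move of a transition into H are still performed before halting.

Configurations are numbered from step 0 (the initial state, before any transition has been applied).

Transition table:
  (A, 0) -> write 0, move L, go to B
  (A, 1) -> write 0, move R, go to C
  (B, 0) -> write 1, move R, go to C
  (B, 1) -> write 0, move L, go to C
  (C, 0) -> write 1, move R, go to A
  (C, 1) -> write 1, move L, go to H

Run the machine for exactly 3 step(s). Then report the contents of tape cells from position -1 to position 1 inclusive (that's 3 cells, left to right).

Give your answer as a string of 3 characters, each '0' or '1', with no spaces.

Answer: 110

Derivation:
Step 1: in state A at pos 0, read 0 -> (A,0)->write 0,move L,goto B. Now: state=B, head=-1, tape[-2..1]=0000 (head:  ^)
Step 2: in state B at pos -1, read 0 -> (B,0)->write 1,move R,goto C. Now: state=C, head=0, tape[-2..1]=0100 (head:   ^)
Step 3: in state C at pos 0, read 0 -> (C,0)->write 1,move R,goto A. Now: state=A, head=1, tape[-2..2]=01100 (head:    ^)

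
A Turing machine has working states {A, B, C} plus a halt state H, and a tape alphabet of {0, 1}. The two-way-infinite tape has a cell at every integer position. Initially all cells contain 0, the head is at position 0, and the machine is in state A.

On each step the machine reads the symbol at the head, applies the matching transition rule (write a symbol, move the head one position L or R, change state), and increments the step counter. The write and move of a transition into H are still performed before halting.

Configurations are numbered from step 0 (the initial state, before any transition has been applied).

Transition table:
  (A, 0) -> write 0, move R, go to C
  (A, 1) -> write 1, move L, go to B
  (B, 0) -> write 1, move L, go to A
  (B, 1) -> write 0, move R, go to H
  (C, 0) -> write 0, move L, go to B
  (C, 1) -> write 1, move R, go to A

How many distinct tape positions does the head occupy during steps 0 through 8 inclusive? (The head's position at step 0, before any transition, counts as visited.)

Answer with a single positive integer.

Answer: 4

Derivation:
Step 1: in state A at pos 0, read 0 -> (A,0)->write 0,move R,goto C. Now: state=C, head=1, tape[-1..2]=0000 (head:   ^)
Step 2: in state C at pos 1, read 0 -> (C,0)->write 0,move L,goto B. Now: state=B, head=0, tape[-1..2]=0000 (head:  ^)
Step 3: in state B at pos 0, read 0 -> (B,0)->write 1,move L,goto A. Now: state=A, head=-1, tape[-2..2]=00100 (head:  ^)
Step 4: in state A at pos -1, read 0 -> (A,0)->write 0,move R,goto C. Now: state=C, head=0, tape[-2..2]=00100 (head:   ^)
Step 5: in state C at pos 0, read 1 -> (C,1)->write 1,move R,goto A. Now: state=A, head=1, tape[-2..2]=00100 (head:    ^)
Step 6: in state A at pos 1, read 0 -> (A,0)->write 0,move R,goto C. Now: state=C, head=2, tape[-2..3]=001000 (head:     ^)
Step 7: in state C at pos 2, read 0 -> (C,0)->write 0,move L,goto B. Now: state=B, head=1, tape[-2..3]=001000 (head:    ^)
Step 8: in state B at pos 1, read 0 -> (B,0)->write 1,move L,goto A. Now: state=A, head=0, tape[-2..3]=001100 (head:   ^)
Head positions at steps 0..8: starting at 0, distinct positions visited = {-1, 0, 1, 2} -> 4 position(s)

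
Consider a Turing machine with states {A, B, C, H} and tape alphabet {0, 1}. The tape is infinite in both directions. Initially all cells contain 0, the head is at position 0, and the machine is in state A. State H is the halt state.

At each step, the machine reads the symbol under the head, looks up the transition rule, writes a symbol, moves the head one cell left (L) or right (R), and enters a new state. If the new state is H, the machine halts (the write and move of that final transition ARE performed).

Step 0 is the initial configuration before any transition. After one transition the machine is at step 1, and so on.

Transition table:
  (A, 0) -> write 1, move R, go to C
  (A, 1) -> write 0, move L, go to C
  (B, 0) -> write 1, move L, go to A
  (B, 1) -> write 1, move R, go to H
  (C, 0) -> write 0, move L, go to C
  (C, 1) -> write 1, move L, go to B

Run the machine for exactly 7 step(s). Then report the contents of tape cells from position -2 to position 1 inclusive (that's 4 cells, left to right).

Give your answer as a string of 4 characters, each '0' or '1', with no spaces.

Answer: 1110

Derivation:
Step 1: in state A at pos 0, read 0 -> (A,0)->write 1,move R,goto C. Now: state=C, head=1, tape[-1..2]=0100 (head:   ^)
Step 2: in state C at pos 1, read 0 -> (C,0)->write 0,move L,goto C. Now: state=C, head=0, tape[-1..2]=0100 (head:  ^)
Step 3: in state C at pos 0, read 1 -> (C,1)->write 1,move L,goto B. Now: state=B, head=-1, tape[-2..2]=00100 (head:  ^)
Step 4: in state B at pos -1, read 0 -> (B,0)->write 1,move L,goto A. Now: state=A, head=-2, tape[-3..2]=001100 (head:  ^)
Step 5: in state A at pos -2, read 0 -> (A,0)->write 1,move R,goto C. Now: state=C, head=-1, tape[-3..2]=011100 (head:   ^)
Step 6: in state C at pos -1, read 1 -> (C,1)->write 1,move L,goto B. Now: state=B, head=-2, tape[-3..2]=011100 (head:  ^)
Step 7: in state B at pos -2, read 1 -> (B,1)->write 1,move R,goto H. Now: state=H, head=-1, tape[-3..2]=011100 (head:   ^)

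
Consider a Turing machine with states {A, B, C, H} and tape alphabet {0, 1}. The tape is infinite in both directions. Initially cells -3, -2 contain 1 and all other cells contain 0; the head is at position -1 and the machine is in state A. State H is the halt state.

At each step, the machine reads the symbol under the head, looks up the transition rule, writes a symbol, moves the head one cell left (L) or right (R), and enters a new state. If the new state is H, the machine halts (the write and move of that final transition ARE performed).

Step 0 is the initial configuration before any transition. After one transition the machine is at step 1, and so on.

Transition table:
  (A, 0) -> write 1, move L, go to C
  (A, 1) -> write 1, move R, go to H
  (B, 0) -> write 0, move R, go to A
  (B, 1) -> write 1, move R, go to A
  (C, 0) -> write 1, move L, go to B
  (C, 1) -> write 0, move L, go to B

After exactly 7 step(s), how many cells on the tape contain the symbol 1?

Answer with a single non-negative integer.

Step 1: in state A at pos -1, read 0 -> (A,0)->write 1,move L,goto C. Now: state=C, head=-2, tape[-4..0]=01110 (head:   ^)
Step 2: in state C at pos -2, read 1 -> (C,1)->write 0,move L,goto B. Now: state=B, head=-3, tape[-4..0]=01010 (head:  ^)
Step 3: in state B at pos -3, read 1 -> (B,1)->write 1,move R,goto A. Now: state=A, head=-2, tape[-4..0]=01010 (head:   ^)
Step 4: in state A at pos -2, read 0 -> (A,0)->write 1,move L,goto C. Now: state=C, head=-3, tape[-4..0]=01110 (head:  ^)
Step 5: in state C at pos -3, read 1 -> (C,1)->write 0,move L,goto B. Now: state=B, head=-4, tape[-5..0]=000110 (head:  ^)
Step 6: in state B at pos -4, read 0 -> (B,0)->write 0,move R,goto A. Now: state=A, head=-3, tape[-5..0]=000110 (head:   ^)
Step 7: in state A at pos -3, read 0 -> (A,0)->write 1,move L,goto C. Now: state=C, head=-4, tape[-5..0]=001110 (head:  ^)
Cells containing 1 after step 7: {-3, -2, -1} -> 3 cell(s)

Answer: 3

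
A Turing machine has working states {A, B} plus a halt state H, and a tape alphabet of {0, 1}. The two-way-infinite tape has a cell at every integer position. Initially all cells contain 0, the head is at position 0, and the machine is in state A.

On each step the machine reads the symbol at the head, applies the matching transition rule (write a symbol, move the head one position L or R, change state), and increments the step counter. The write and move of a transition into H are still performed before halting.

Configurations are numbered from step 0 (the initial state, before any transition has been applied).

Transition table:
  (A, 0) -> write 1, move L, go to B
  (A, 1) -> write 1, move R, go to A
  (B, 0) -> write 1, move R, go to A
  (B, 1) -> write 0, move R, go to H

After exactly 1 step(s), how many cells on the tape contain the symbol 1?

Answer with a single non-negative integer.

Answer: 1

Derivation:
Step 1: in state A at pos 0, read 0 -> (A,0)->write 1,move L,goto B. Now: state=B, head=-1, tape[-2..1]=0010 (head:  ^)
Cells containing 1 after step 1: {0} -> 1 cell(s)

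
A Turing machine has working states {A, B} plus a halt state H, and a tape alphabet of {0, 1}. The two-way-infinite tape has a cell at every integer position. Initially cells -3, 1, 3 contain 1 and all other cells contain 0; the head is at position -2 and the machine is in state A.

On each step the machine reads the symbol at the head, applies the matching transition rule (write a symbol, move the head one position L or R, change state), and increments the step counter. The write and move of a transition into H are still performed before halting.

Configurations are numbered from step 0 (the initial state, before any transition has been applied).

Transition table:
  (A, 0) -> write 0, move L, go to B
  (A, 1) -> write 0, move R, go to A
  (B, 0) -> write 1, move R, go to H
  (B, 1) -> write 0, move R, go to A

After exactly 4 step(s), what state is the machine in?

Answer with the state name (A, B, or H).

Answer: H

Derivation:
Step 1: in state A at pos -2, read 0 -> (A,0)->write 0,move L,goto B. Now: state=B, head=-3, tape[-4..4]=010001010 (head:  ^)
Step 2: in state B at pos -3, read 1 -> (B,1)->write 0,move R,goto A. Now: state=A, head=-2, tape[-4..4]=000001010 (head:   ^)
Step 3: in state A at pos -2, read 0 -> (A,0)->write 0,move L,goto B. Now: state=B, head=-3, tape[-4..4]=000001010 (head:  ^)
Step 4: in state B at pos -3, read 0 -> (B,0)->write 1,move R,goto H. Now: state=H, head=-2, tape[-4..4]=010001010 (head:   ^)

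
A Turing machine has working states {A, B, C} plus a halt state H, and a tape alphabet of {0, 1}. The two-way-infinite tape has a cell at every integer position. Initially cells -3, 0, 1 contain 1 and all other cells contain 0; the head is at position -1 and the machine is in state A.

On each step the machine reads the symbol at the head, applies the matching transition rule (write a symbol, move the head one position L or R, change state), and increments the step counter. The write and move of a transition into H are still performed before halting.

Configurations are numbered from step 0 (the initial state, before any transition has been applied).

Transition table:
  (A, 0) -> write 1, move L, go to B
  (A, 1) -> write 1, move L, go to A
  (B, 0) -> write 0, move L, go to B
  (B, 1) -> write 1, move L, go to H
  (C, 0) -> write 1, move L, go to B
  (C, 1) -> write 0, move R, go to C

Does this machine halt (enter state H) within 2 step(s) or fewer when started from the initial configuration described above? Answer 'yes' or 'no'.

Step 1: in state A at pos -1, read 0 -> (A,0)->write 1,move L,goto B. Now: state=B, head=-2, tape[-4..2]=0101110 (head:   ^)
Step 2: in state B at pos -2, read 0 -> (B,0)->write 0,move L,goto B. Now: state=B, head=-3, tape[-4..2]=0101110 (head:  ^)
After 2 step(s): state = B (not H) -> not halted within 2 -> no

Answer: no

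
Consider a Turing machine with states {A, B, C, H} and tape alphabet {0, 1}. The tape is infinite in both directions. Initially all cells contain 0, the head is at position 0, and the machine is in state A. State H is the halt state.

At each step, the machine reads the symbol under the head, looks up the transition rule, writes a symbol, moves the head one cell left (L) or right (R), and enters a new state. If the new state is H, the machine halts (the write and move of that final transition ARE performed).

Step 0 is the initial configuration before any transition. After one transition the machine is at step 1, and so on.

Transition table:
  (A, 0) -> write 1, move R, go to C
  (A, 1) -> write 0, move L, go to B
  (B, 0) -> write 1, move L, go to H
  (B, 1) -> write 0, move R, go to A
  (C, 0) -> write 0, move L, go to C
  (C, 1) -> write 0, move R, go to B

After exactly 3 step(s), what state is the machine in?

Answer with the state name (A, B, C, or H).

Step 1: in state A at pos 0, read 0 -> (A,0)->write 1,move R,goto C. Now: state=C, head=1, tape[-1..2]=0100 (head:   ^)
Step 2: in state C at pos 1, read 0 -> (C,0)->write 0,move L,goto C. Now: state=C, head=0, tape[-1..2]=0100 (head:  ^)
Step 3: in state C at pos 0, read 1 -> (C,1)->write 0,move R,goto B. Now: state=B, head=1, tape[-1..2]=0000 (head:   ^)

Answer: B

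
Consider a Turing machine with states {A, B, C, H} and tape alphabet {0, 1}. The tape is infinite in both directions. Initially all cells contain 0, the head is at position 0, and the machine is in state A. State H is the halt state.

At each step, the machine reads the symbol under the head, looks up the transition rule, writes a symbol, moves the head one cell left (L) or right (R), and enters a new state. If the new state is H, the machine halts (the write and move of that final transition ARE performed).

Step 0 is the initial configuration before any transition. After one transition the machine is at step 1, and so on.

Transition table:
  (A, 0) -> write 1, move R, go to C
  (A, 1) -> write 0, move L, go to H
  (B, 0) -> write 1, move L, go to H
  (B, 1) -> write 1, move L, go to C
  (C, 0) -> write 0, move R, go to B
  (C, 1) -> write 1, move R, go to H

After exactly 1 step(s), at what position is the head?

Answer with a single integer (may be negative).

Step 1: in state A at pos 0, read 0 -> (A,0)->write 1,move R,goto C. Now: state=C, head=1, tape[-1..2]=0100 (head:   ^)

Answer: 1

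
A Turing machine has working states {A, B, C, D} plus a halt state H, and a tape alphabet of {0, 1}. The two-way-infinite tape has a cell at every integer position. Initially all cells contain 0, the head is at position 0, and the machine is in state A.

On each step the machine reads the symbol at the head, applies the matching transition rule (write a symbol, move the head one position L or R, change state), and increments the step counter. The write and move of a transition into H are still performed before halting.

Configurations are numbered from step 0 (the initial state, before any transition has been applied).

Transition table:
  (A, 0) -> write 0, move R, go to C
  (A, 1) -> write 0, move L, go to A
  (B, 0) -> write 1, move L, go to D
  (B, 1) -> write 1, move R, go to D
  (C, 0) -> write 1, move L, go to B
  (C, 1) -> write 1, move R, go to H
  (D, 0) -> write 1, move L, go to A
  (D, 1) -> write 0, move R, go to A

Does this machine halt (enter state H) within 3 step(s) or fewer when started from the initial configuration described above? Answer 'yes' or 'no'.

Step 1: in state A at pos 0, read 0 -> (A,0)->write 0,move R,goto C. Now: state=C, head=1, tape[-1..2]=0000 (head:   ^)
Step 2: in state C at pos 1, read 0 -> (C,0)->write 1,move L,goto B. Now: state=B, head=0, tape[-1..2]=0010 (head:  ^)
Step 3: in state B at pos 0, read 0 -> (B,0)->write 1,move L,goto D. Now: state=D, head=-1, tape[-2..2]=00110 (head:  ^)
After 3 step(s): state = D (not H) -> not halted within 3 -> no

Answer: no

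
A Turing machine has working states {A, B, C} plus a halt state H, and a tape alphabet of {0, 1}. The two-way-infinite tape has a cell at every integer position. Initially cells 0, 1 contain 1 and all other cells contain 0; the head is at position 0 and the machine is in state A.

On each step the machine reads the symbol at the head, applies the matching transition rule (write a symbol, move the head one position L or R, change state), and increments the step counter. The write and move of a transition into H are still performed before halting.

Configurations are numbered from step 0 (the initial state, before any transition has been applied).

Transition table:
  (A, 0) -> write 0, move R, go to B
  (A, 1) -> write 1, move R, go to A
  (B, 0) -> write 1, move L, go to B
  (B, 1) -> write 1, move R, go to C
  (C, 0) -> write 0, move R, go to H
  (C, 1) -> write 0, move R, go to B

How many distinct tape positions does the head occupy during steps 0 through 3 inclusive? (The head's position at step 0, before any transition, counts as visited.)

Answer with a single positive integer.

Step 1: in state A at pos 0, read 1 -> (A,1)->write 1,move R,goto A. Now: state=A, head=1, tape[-1..2]=0110 (head:   ^)
Step 2: in state A at pos 1, read 1 -> (A,1)->write 1,move R,goto A. Now: state=A, head=2, tape[-1..3]=01100 (head:    ^)
Step 3: in state A at pos 2, read 0 -> (A,0)->write 0,move R,goto B. Now: state=B, head=3, tape[-1..4]=011000 (head:     ^)
Head positions at steps 0..3: starting at 0, distinct positions visited = {0, 1, 2, 3} -> 4 position(s)

Answer: 4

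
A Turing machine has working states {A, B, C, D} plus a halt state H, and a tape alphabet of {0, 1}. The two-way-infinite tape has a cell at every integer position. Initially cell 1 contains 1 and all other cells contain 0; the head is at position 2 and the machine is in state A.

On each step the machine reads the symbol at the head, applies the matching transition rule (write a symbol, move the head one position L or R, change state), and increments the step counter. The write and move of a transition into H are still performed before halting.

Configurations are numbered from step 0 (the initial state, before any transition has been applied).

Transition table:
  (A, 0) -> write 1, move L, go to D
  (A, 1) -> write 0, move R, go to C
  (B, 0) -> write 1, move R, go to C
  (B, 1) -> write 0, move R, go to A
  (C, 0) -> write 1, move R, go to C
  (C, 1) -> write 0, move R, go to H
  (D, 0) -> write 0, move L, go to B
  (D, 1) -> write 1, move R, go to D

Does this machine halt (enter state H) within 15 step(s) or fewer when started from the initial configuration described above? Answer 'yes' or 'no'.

Step 1: in state A at pos 2, read 0 -> (A,0)->write 1,move L,goto D. Now: state=D, head=1, tape[0..3]=0110 (head:  ^)
Step 2: in state D at pos 1, read 1 -> (D,1)->write 1,move R,goto D. Now: state=D, head=2, tape[0..3]=0110 (head:   ^)
Step 3: in state D at pos 2, read 1 -> (D,1)->write 1,move R,goto D. Now: state=D, head=3, tape[0..4]=01100 (head:    ^)
Step 4: in state D at pos 3, read 0 -> (D,0)->write 0,move L,goto B. Now: state=B, head=2, tape[0..4]=01100 (head:   ^)
Step 5: in state B at pos 2, read 1 -> (B,1)->write 0,move R,goto A. Now: state=A, head=3, tape[0..4]=01000 (head:    ^)
Step 6: in state A at pos 3, read 0 -> (A,0)->write 1,move L,goto D. Now: state=D, head=2, tape[0..4]=01010 (head:   ^)
Step 7: in state D at pos 2, read 0 -> (D,0)->write 0,move L,goto B. Now: state=B, head=1, tape[0..4]=01010 (head:  ^)
Step 8: in state B at pos 1, read 1 -> (B,1)->write 0,move R,goto A. Now: state=A, head=2, tape[0..4]=00010 (head:   ^)
Step 9: in state A at pos 2, read 0 -> (A,0)->write 1,move L,goto D. Now: state=D, head=1, tape[0..4]=00110 (head:  ^)
Step 10: in state D at pos 1, read 0 -> (D,0)->write 0,move L,goto B. Now: state=B, head=0, tape[-1..4]=000110 (head:  ^)
Step 11: in state B at pos 0, read 0 -> (B,0)->write 1,move R,goto C. Now: state=C, head=1, tape[-1..4]=010110 (head:   ^)
Step 12: in state C at pos 1, read 0 -> (C,0)->write 1,move R,goto C. Now: state=C, head=2, tape[-1..4]=011110 (head:    ^)
Step 13: in state C at pos 2, read 1 -> (C,1)->write 0,move R,goto H. Now: state=H, head=3, tape[-1..4]=011010 (head:     ^)
State H reached at step 13; 13 <= 15 -> yes

Answer: yes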